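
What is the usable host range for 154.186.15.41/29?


Network: 154.186.15.40
Broadcast: 154.186.15.47
First usable = network + 1
Last usable = broadcast - 1
Range: 154.186.15.41 to 154.186.15.46


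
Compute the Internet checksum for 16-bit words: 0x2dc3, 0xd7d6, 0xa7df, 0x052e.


Sum all words (with carry folding):
+ 0x2dc3 = 0x2dc3
+ 0xd7d6 = 0x059a
+ 0xa7df = 0xad79
+ 0x052e = 0xb2a7
One's complement: ~0xb2a7
Checksum = 0x4d58


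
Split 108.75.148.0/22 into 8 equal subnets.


New prefix = 22 + 3 = 25
Each subnet has 128 addresses
  108.75.148.0/25
  108.75.148.128/25
  108.75.149.0/25
  108.75.149.128/25
  108.75.150.0/25
  108.75.150.128/25
  108.75.151.0/25
  108.75.151.128/25
Subnets: 108.75.148.0/25, 108.75.148.128/25, 108.75.149.0/25, 108.75.149.128/25, 108.75.150.0/25, 108.75.150.128/25, 108.75.151.0/25, 108.75.151.128/25


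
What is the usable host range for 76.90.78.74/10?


Network: 76.64.0.0
Broadcast: 76.127.255.255
First usable = network + 1
Last usable = broadcast - 1
Range: 76.64.0.1 to 76.127.255.254


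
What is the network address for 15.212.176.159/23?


IP:   00001111.11010100.10110000.10011111
Mask: 11111111.11111111.11111110.00000000
AND operation:
Net:  00001111.11010100.10110000.00000000
Network: 15.212.176.0/23


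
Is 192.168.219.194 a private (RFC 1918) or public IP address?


RFC 1918 private ranges:
  10.0.0.0/8 (10.0.0.0 - 10.255.255.255)
  172.16.0.0/12 (172.16.0.0 - 172.31.255.255)
  192.168.0.0/16 (192.168.0.0 - 192.168.255.255)
Private (in 192.168.0.0/16)


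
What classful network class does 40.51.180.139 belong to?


First octet: 40
Binary: 00101000
0xxxxxxx -> Class A (1-126)
Class A, default mask 255.0.0.0 (/8)


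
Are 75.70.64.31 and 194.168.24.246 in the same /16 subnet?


Mask: 255.255.0.0
75.70.64.31 AND mask = 75.70.0.0
194.168.24.246 AND mask = 194.168.0.0
No, different subnets (75.70.0.0 vs 194.168.0.0)


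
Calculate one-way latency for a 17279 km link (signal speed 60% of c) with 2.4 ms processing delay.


Speed = 0.6 * 3e5 km/s = 180000 km/s
Propagation delay = 17279 / 180000 = 0.096 s = 95.9944 ms
Processing delay = 2.4 ms
Total one-way latency = 98.3944 ms


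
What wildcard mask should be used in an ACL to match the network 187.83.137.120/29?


Subnet mask: 255.255.255.248
Wildcard = 255.255.255.255 - subnet mask
255 - 255 = 0
255 - 255 = 0
255 - 255 = 0
255 - 248 = 7
Wildcard: 0.0.0.7


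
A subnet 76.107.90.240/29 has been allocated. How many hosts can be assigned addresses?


Host bits = 32 - 29 = 3
Total addresses = 2^3 = 8
Usable = total - 2 (network and broadcast)
Usable hosts: 6


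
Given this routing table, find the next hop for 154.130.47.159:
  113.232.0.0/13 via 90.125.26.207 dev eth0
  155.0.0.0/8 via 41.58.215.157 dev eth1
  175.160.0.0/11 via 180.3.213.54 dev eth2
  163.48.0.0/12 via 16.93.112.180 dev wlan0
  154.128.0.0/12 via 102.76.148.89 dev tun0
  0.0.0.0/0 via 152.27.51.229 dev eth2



Longest prefix match for 154.130.47.159:
  /13 113.232.0.0: no
  /8 155.0.0.0: no
  /11 175.160.0.0: no
  /12 163.48.0.0: no
  /12 154.128.0.0: MATCH
  /0 0.0.0.0: MATCH
Selected: next-hop 102.76.148.89 via tun0 (matched /12)


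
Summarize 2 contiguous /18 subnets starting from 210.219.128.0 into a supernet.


Original prefix: /18
Number of subnets: 2 = 2^1
New prefix = 18 - 1 = 17
Supernet: 210.219.128.0/17


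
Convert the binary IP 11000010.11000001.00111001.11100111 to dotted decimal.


11000010 = 194
11000001 = 193
00111001 = 57
11100111 = 231
IP: 194.193.57.231


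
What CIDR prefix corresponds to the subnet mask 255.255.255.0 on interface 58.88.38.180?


Binary: 11111111.11111111.11111111.00000000
Count leading 1s
Prefix: /24


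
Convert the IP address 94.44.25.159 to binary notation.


94 = 01011110
44 = 00101100
25 = 00011001
159 = 10011111
Binary: 01011110.00101100.00011001.10011111


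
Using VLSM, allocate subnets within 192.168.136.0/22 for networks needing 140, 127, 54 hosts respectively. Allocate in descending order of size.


140 hosts -> /24 (254 usable): 192.168.136.0/24
127 hosts -> /24 (254 usable): 192.168.137.0/24
54 hosts -> /26 (62 usable): 192.168.138.0/26
Allocation: 192.168.136.0/24 (140 hosts, 254 usable); 192.168.137.0/24 (127 hosts, 254 usable); 192.168.138.0/26 (54 hosts, 62 usable)


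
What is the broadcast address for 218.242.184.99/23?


Network: 218.242.184.0/23
Host bits = 9
Set all host bits to 1:
Broadcast: 218.242.185.255


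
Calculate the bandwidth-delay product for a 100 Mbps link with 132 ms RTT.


BDP = bandwidth * RTT
= 100 Mbps * 132 ms
= 100 * 1e6 * 132 / 1000 bits
= 13200000 bits
= 1650000 bytes
= 1611.3281 KB
BDP = 13200000 bits (1650000 bytes)


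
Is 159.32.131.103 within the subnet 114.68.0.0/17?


Subnet network: 114.68.0.0
Test IP AND mask: 159.32.128.0
No, 159.32.131.103 is not in 114.68.0.0/17


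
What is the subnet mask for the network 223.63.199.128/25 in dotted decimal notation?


/25 means 25 network bits, 7 host bits
Binary: 11111111111111111111111110000000
Mask: 255.255.255.128


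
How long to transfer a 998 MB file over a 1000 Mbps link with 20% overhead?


Effective throughput = 1000 * (1 - 20/100) = 800 Mbps
File size in Mb = 998 * 8 = 7984 Mb
Time = 7984 / 800
Time = 9.98 seconds


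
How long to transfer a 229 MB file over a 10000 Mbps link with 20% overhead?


Effective throughput = 10000 * (1 - 20/100) = 8000 Mbps
File size in Mb = 229 * 8 = 1832 Mb
Time = 1832 / 8000
Time = 0.229 seconds


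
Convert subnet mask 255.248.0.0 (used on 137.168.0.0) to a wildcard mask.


Subnet mask: 255.248.0.0
Wildcard = 255.255.255.255 - subnet mask
255 - 255 = 0
255 - 248 = 7
255 - 0 = 255
255 - 0 = 255
Wildcard: 0.7.255.255


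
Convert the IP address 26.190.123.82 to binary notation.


26 = 00011010
190 = 10111110
123 = 01111011
82 = 01010010
Binary: 00011010.10111110.01111011.01010010


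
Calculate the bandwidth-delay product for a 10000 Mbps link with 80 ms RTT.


BDP = bandwidth * RTT
= 10000 Mbps * 80 ms
= 10000 * 1e6 * 80 / 1000 bits
= 800000000 bits
= 100000000 bytes
= 97656.25 KB
BDP = 800000000 bits (100000000 bytes)


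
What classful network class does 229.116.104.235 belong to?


First octet: 229
Binary: 11100101
1110xxxx -> Class D (224-239)
Class D (multicast), default mask N/A


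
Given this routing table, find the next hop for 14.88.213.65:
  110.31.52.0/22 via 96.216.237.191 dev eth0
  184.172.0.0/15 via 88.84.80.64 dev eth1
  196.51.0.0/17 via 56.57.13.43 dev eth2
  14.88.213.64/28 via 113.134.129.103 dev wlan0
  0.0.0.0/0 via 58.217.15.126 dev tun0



Longest prefix match for 14.88.213.65:
  /22 110.31.52.0: no
  /15 184.172.0.0: no
  /17 196.51.0.0: no
  /28 14.88.213.64: MATCH
  /0 0.0.0.0: MATCH
Selected: next-hop 113.134.129.103 via wlan0 (matched /28)


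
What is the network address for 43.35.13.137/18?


IP:   00101011.00100011.00001101.10001001
Mask: 11111111.11111111.11000000.00000000
AND operation:
Net:  00101011.00100011.00000000.00000000
Network: 43.35.0.0/18


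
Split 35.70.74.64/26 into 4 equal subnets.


New prefix = 26 + 2 = 28
Each subnet has 16 addresses
  35.70.74.64/28
  35.70.74.80/28
  35.70.74.96/28
  35.70.74.112/28
Subnets: 35.70.74.64/28, 35.70.74.80/28, 35.70.74.96/28, 35.70.74.112/28


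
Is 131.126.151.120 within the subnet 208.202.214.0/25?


Subnet network: 208.202.214.0
Test IP AND mask: 131.126.151.0
No, 131.126.151.120 is not in 208.202.214.0/25


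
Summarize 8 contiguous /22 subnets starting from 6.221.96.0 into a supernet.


Original prefix: /22
Number of subnets: 8 = 2^3
New prefix = 22 - 3 = 19
Supernet: 6.221.96.0/19


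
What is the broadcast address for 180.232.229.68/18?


Network: 180.232.192.0/18
Host bits = 14
Set all host bits to 1:
Broadcast: 180.232.255.255


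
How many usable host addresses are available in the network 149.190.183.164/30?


Host bits = 32 - 30 = 2
Total addresses = 2^2 = 4
Usable = total - 2 (network and broadcast)
Usable hosts: 2


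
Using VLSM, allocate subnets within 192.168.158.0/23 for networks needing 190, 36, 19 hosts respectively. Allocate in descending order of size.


190 hosts -> /24 (254 usable): 192.168.158.0/24
36 hosts -> /26 (62 usable): 192.168.159.0/26
19 hosts -> /27 (30 usable): 192.168.159.64/27
Allocation: 192.168.158.0/24 (190 hosts, 254 usable); 192.168.159.0/26 (36 hosts, 62 usable); 192.168.159.64/27 (19 hosts, 30 usable)


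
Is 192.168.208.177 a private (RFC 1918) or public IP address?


RFC 1918 private ranges:
  10.0.0.0/8 (10.0.0.0 - 10.255.255.255)
  172.16.0.0/12 (172.16.0.0 - 172.31.255.255)
  192.168.0.0/16 (192.168.0.0 - 192.168.255.255)
Private (in 192.168.0.0/16)


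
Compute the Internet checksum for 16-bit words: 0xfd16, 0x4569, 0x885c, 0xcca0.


Sum all words (with carry folding):
+ 0xfd16 = 0xfd16
+ 0x4569 = 0x4280
+ 0x885c = 0xcadc
+ 0xcca0 = 0x977d
One's complement: ~0x977d
Checksum = 0x6882


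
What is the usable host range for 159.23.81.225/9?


Network: 159.0.0.0
Broadcast: 159.127.255.255
First usable = network + 1
Last usable = broadcast - 1
Range: 159.0.0.1 to 159.127.255.254


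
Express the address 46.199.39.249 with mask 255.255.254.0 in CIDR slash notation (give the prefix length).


Binary: 11111111.11111111.11111110.00000000
Count leading 1s
Prefix: /23


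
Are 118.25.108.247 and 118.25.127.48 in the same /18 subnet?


Mask: 255.255.192.0
118.25.108.247 AND mask = 118.25.64.0
118.25.127.48 AND mask = 118.25.64.0
Yes, same subnet (118.25.64.0)


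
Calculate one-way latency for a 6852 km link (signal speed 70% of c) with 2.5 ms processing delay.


Speed = 0.7 * 3e5 km/s = 210000 km/s
Propagation delay = 6852 / 210000 = 0.0326 s = 32.6286 ms
Processing delay = 2.5 ms
Total one-way latency = 35.1286 ms


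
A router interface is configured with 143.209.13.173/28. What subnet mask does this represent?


/28 means 28 network bits, 4 host bits
Binary: 11111111111111111111111111110000
Mask: 255.255.255.240


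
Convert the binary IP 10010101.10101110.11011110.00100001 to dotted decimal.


10010101 = 149
10101110 = 174
11011110 = 222
00100001 = 33
IP: 149.174.222.33


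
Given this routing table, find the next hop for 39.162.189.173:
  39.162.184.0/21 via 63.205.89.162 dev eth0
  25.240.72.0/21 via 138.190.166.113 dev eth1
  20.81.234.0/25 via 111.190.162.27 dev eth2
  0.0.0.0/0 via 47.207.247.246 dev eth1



Longest prefix match for 39.162.189.173:
  /21 39.162.184.0: MATCH
  /21 25.240.72.0: no
  /25 20.81.234.0: no
  /0 0.0.0.0: MATCH
Selected: next-hop 63.205.89.162 via eth0 (matched /21)


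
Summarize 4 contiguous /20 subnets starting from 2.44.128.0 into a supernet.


Original prefix: /20
Number of subnets: 4 = 2^2
New prefix = 20 - 2 = 18
Supernet: 2.44.128.0/18


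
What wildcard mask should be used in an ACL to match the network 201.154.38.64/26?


Subnet mask: 255.255.255.192
Wildcard = 255.255.255.255 - subnet mask
255 - 255 = 0
255 - 255 = 0
255 - 255 = 0
255 - 192 = 63
Wildcard: 0.0.0.63


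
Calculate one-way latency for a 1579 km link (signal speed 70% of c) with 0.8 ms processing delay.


Speed = 0.7 * 3e5 km/s = 210000 km/s
Propagation delay = 1579 / 210000 = 0.0075 s = 7.519 ms
Processing delay = 0.8 ms
Total one-way latency = 8.319 ms


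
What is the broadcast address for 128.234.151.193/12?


Network: 128.224.0.0/12
Host bits = 20
Set all host bits to 1:
Broadcast: 128.239.255.255


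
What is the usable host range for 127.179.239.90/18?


Network: 127.179.192.0
Broadcast: 127.179.255.255
First usable = network + 1
Last usable = broadcast - 1
Range: 127.179.192.1 to 127.179.255.254


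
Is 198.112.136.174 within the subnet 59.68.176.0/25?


Subnet network: 59.68.176.0
Test IP AND mask: 198.112.136.128
No, 198.112.136.174 is not in 59.68.176.0/25


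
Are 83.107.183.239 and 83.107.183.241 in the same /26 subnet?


Mask: 255.255.255.192
83.107.183.239 AND mask = 83.107.183.192
83.107.183.241 AND mask = 83.107.183.192
Yes, same subnet (83.107.183.192)


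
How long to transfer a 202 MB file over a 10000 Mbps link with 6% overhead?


Effective throughput = 10000 * (1 - 6/100) = 9400 Mbps
File size in Mb = 202 * 8 = 1616 Mb
Time = 1616 / 9400
Time = 0.1719 seconds


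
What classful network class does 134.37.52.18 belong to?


First octet: 134
Binary: 10000110
10xxxxxx -> Class B (128-191)
Class B, default mask 255.255.0.0 (/16)


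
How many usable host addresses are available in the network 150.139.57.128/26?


Host bits = 32 - 26 = 6
Total addresses = 2^6 = 64
Usable = total - 2 (network and broadcast)
Usable hosts: 62


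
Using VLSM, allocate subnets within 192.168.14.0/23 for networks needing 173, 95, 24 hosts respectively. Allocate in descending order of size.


173 hosts -> /24 (254 usable): 192.168.14.0/24
95 hosts -> /25 (126 usable): 192.168.15.0/25
24 hosts -> /27 (30 usable): 192.168.15.128/27
Allocation: 192.168.14.0/24 (173 hosts, 254 usable); 192.168.15.0/25 (95 hosts, 126 usable); 192.168.15.128/27 (24 hosts, 30 usable)


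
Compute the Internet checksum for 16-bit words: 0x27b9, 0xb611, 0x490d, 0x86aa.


Sum all words (with carry folding):
+ 0x27b9 = 0x27b9
+ 0xb611 = 0xddca
+ 0x490d = 0x26d8
+ 0x86aa = 0xad82
One's complement: ~0xad82
Checksum = 0x527d


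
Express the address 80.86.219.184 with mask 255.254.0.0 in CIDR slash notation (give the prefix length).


Binary: 11111111.11111110.00000000.00000000
Count leading 1s
Prefix: /15


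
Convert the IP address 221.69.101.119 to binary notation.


221 = 11011101
69 = 01000101
101 = 01100101
119 = 01110111
Binary: 11011101.01000101.01100101.01110111


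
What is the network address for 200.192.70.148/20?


IP:   11001000.11000000.01000110.10010100
Mask: 11111111.11111111.11110000.00000000
AND operation:
Net:  11001000.11000000.01000000.00000000
Network: 200.192.64.0/20


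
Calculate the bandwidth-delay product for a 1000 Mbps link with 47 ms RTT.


BDP = bandwidth * RTT
= 1000 Mbps * 47 ms
= 1000 * 1e6 * 47 / 1000 bits
= 47000000 bits
= 5875000 bytes
= 5737.3047 KB
BDP = 47000000 bits (5875000 bytes)


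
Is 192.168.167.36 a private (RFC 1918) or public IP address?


RFC 1918 private ranges:
  10.0.0.0/8 (10.0.0.0 - 10.255.255.255)
  172.16.0.0/12 (172.16.0.0 - 172.31.255.255)
  192.168.0.0/16 (192.168.0.0 - 192.168.255.255)
Private (in 192.168.0.0/16)


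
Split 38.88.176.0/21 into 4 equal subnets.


New prefix = 21 + 2 = 23
Each subnet has 512 addresses
  38.88.176.0/23
  38.88.178.0/23
  38.88.180.0/23
  38.88.182.0/23
Subnets: 38.88.176.0/23, 38.88.178.0/23, 38.88.180.0/23, 38.88.182.0/23


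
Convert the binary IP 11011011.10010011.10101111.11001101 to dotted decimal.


11011011 = 219
10010011 = 147
10101111 = 175
11001101 = 205
IP: 219.147.175.205


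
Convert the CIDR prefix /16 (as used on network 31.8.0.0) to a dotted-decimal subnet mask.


/16 means 16 network bits, 16 host bits
Binary: 11111111111111110000000000000000
Mask: 255.255.0.0


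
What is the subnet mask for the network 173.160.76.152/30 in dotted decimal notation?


/30 means 30 network bits, 2 host bits
Binary: 11111111111111111111111111111100
Mask: 255.255.255.252


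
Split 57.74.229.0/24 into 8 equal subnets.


New prefix = 24 + 3 = 27
Each subnet has 32 addresses
  57.74.229.0/27
  57.74.229.32/27
  57.74.229.64/27
  57.74.229.96/27
  57.74.229.128/27
  57.74.229.160/27
  57.74.229.192/27
  57.74.229.224/27
Subnets: 57.74.229.0/27, 57.74.229.32/27, 57.74.229.64/27, 57.74.229.96/27, 57.74.229.128/27, 57.74.229.160/27, 57.74.229.192/27, 57.74.229.224/27


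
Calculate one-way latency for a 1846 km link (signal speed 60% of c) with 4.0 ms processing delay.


Speed = 0.6 * 3e5 km/s = 180000 km/s
Propagation delay = 1846 / 180000 = 0.0103 s = 10.2556 ms
Processing delay = 4.0 ms
Total one-way latency = 14.2556 ms


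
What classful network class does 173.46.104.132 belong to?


First octet: 173
Binary: 10101101
10xxxxxx -> Class B (128-191)
Class B, default mask 255.255.0.0 (/16)


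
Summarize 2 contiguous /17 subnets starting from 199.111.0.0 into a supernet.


Original prefix: /17
Number of subnets: 2 = 2^1
New prefix = 17 - 1 = 16
Supernet: 199.111.0.0/16


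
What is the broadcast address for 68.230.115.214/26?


Network: 68.230.115.192/26
Host bits = 6
Set all host bits to 1:
Broadcast: 68.230.115.255


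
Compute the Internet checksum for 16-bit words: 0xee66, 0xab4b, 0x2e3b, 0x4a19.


Sum all words (with carry folding):
+ 0xee66 = 0xee66
+ 0xab4b = 0x99b2
+ 0x2e3b = 0xc7ed
+ 0x4a19 = 0x1207
One's complement: ~0x1207
Checksum = 0xedf8


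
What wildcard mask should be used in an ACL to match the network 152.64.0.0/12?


Subnet mask: 255.240.0.0
Wildcard = 255.255.255.255 - subnet mask
255 - 255 = 0
255 - 240 = 15
255 - 0 = 255
255 - 0 = 255
Wildcard: 0.15.255.255


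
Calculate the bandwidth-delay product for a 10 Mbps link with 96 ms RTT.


BDP = bandwidth * RTT
= 10 Mbps * 96 ms
= 10 * 1e6 * 96 / 1000 bits
= 960000 bits
= 120000 bytes
= 117.1875 KB
BDP = 960000 bits (120000 bytes)


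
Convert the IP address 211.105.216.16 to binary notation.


211 = 11010011
105 = 01101001
216 = 11011000
16 = 00010000
Binary: 11010011.01101001.11011000.00010000


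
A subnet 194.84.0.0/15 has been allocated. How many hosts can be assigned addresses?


Host bits = 32 - 15 = 17
Total addresses = 2^17 = 131072
Usable = total - 2 (network and broadcast)
Usable hosts: 131070


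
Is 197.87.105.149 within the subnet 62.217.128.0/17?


Subnet network: 62.217.128.0
Test IP AND mask: 197.87.0.0
No, 197.87.105.149 is not in 62.217.128.0/17


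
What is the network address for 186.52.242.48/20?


IP:   10111010.00110100.11110010.00110000
Mask: 11111111.11111111.11110000.00000000
AND operation:
Net:  10111010.00110100.11110000.00000000
Network: 186.52.240.0/20


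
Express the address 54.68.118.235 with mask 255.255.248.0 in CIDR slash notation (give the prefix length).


Binary: 11111111.11111111.11111000.00000000
Count leading 1s
Prefix: /21


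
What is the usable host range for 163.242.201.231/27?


Network: 163.242.201.224
Broadcast: 163.242.201.255
First usable = network + 1
Last usable = broadcast - 1
Range: 163.242.201.225 to 163.242.201.254


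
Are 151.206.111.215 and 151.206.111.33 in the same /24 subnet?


Mask: 255.255.255.0
151.206.111.215 AND mask = 151.206.111.0
151.206.111.33 AND mask = 151.206.111.0
Yes, same subnet (151.206.111.0)


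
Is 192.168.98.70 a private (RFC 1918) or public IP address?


RFC 1918 private ranges:
  10.0.0.0/8 (10.0.0.0 - 10.255.255.255)
  172.16.0.0/12 (172.16.0.0 - 172.31.255.255)
  192.168.0.0/16 (192.168.0.0 - 192.168.255.255)
Private (in 192.168.0.0/16)


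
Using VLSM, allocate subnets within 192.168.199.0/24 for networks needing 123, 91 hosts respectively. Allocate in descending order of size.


123 hosts -> /25 (126 usable): 192.168.199.0/25
91 hosts -> /25 (126 usable): 192.168.199.128/25
Allocation: 192.168.199.0/25 (123 hosts, 126 usable); 192.168.199.128/25 (91 hosts, 126 usable)


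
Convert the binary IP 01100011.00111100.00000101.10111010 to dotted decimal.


01100011 = 99
00111100 = 60
00000101 = 5
10111010 = 186
IP: 99.60.5.186


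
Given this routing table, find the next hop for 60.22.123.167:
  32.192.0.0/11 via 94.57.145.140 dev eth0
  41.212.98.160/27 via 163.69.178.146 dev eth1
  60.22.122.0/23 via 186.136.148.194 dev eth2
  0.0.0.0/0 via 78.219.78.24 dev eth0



Longest prefix match for 60.22.123.167:
  /11 32.192.0.0: no
  /27 41.212.98.160: no
  /23 60.22.122.0: MATCH
  /0 0.0.0.0: MATCH
Selected: next-hop 186.136.148.194 via eth2 (matched /23)


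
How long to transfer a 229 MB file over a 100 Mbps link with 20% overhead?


Effective throughput = 100 * (1 - 20/100) = 80 Mbps
File size in Mb = 229 * 8 = 1832 Mb
Time = 1832 / 80
Time = 22.9 seconds


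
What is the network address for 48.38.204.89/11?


IP:   00110000.00100110.11001100.01011001
Mask: 11111111.11100000.00000000.00000000
AND operation:
Net:  00110000.00100000.00000000.00000000
Network: 48.32.0.0/11


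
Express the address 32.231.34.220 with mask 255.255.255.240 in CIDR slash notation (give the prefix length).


Binary: 11111111.11111111.11111111.11110000
Count leading 1s
Prefix: /28


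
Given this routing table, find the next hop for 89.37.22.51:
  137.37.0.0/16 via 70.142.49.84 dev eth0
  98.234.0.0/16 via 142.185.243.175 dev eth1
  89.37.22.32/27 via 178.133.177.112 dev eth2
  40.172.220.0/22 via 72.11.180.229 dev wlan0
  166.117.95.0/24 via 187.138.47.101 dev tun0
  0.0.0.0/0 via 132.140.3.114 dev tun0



Longest prefix match for 89.37.22.51:
  /16 137.37.0.0: no
  /16 98.234.0.0: no
  /27 89.37.22.32: MATCH
  /22 40.172.220.0: no
  /24 166.117.95.0: no
  /0 0.0.0.0: MATCH
Selected: next-hop 178.133.177.112 via eth2 (matched /27)


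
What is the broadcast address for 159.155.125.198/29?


Network: 159.155.125.192/29
Host bits = 3
Set all host bits to 1:
Broadcast: 159.155.125.199


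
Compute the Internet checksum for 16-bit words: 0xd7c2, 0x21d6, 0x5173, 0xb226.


Sum all words (with carry folding):
+ 0xd7c2 = 0xd7c2
+ 0x21d6 = 0xf998
+ 0x5173 = 0x4b0c
+ 0xb226 = 0xfd32
One's complement: ~0xfd32
Checksum = 0x02cd


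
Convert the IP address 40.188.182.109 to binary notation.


40 = 00101000
188 = 10111100
182 = 10110110
109 = 01101101
Binary: 00101000.10111100.10110110.01101101


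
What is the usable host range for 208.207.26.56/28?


Network: 208.207.26.48
Broadcast: 208.207.26.63
First usable = network + 1
Last usable = broadcast - 1
Range: 208.207.26.49 to 208.207.26.62


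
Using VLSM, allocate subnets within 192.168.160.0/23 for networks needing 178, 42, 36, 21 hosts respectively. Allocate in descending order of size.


178 hosts -> /24 (254 usable): 192.168.160.0/24
42 hosts -> /26 (62 usable): 192.168.161.0/26
36 hosts -> /26 (62 usable): 192.168.161.64/26
21 hosts -> /27 (30 usable): 192.168.161.128/27
Allocation: 192.168.160.0/24 (178 hosts, 254 usable); 192.168.161.0/26 (42 hosts, 62 usable); 192.168.161.64/26 (36 hosts, 62 usable); 192.168.161.128/27 (21 hosts, 30 usable)


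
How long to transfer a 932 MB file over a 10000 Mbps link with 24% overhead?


Effective throughput = 10000 * (1 - 24/100) = 7600 Mbps
File size in Mb = 932 * 8 = 7456 Mb
Time = 7456 / 7600
Time = 0.9811 seconds


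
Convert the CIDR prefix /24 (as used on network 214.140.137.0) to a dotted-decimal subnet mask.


/24 means 24 network bits, 8 host bits
Binary: 11111111111111111111111100000000
Mask: 255.255.255.0


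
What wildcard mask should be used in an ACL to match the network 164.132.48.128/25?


Subnet mask: 255.255.255.128
Wildcard = 255.255.255.255 - subnet mask
255 - 255 = 0
255 - 255 = 0
255 - 255 = 0
255 - 128 = 127
Wildcard: 0.0.0.127


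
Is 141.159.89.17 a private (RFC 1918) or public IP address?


RFC 1918 private ranges:
  10.0.0.0/8 (10.0.0.0 - 10.255.255.255)
  172.16.0.0/12 (172.16.0.0 - 172.31.255.255)
  192.168.0.0/16 (192.168.0.0 - 192.168.255.255)
Public (not in any RFC 1918 range)


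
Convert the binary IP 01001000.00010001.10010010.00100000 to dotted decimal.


01001000 = 72
00010001 = 17
10010010 = 146
00100000 = 32
IP: 72.17.146.32


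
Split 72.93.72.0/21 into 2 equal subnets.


New prefix = 21 + 1 = 22
Each subnet has 1024 addresses
  72.93.72.0/22
  72.93.76.0/22
Subnets: 72.93.72.0/22, 72.93.76.0/22


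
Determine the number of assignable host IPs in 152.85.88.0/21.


Host bits = 32 - 21 = 11
Total addresses = 2^11 = 2048
Usable = total - 2 (network and broadcast)
Usable hosts: 2046


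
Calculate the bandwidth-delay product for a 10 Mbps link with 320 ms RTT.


BDP = bandwidth * RTT
= 10 Mbps * 320 ms
= 10 * 1e6 * 320 / 1000 bits
= 3200000 bits
= 400000 bytes
= 390.625 KB
BDP = 3200000 bits (400000 bytes)


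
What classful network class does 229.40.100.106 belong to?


First octet: 229
Binary: 11100101
1110xxxx -> Class D (224-239)
Class D (multicast), default mask N/A


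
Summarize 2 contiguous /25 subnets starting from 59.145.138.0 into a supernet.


Original prefix: /25
Number of subnets: 2 = 2^1
New prefix = 25 - 1 = 24
Supernet: 59.145.138.0/24


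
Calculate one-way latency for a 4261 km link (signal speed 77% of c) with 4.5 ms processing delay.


Speed = 0.77 * 3e5 km/s = 231000 km/s
Propagation delay = 4261 / 231000 = 0.0184 s = 18.4459 ms
Processing delay = 4.5 ms
Total one-way latency = 22.9459 ms


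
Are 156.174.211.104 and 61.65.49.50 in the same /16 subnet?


Mask: 255.255.0.0
156.174.211.104 AND mask = 156.174.0.0
61.65.49.50 AND mask = 61.65.0.0
No, different subnets (156.174.0.0 vs 61.65.0.0)


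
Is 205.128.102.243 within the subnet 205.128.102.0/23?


Subnet network: 205.128.102.0
Test IP AND mask: 205.128.102.0
Yes, 205.128.102.243 is in 205.128.102.0/23


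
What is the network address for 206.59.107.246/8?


IP:   11001110.00111011.01101011.11110110
Mask: 11111111.00000000.00000000.00000000
AND operation:
Net:  11001110.00000000.00000000.00000000
Network: 206.0.0.0/8


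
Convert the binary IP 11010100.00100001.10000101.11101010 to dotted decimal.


11010100 = 212
00100001 = 33
10000101 = 133
11101010 = 234
IP: 212.33.133.234


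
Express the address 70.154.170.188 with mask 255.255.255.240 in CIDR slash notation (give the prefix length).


Binary: 11111111.11111111.11111111.11110000
Count leading 1s
Prefix: /28


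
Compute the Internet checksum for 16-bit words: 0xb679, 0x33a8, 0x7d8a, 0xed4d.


Sum all words (with carry folding):
+ 0xb679 = 0xb679
+ 0x33a8 = 0xea21
+ 0x7d8a = 0x67ac
+ 0xed4d = 0x54fa
One's complement: ~0x54fa
Checksum = 0xab05


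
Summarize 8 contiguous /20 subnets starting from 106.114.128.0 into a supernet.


Original prefix: /20
Number of subnets: 8 = 2^3
New prefix = 20 - 3 = 17
Supernet: 106.114.128.0/17


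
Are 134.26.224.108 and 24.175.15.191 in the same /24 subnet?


Mask: 255.255.255.0
134.26.224.108 AND mask = 134.26.224.0
24.175.15.191 AND mask = 24.175.15.0
No, different subnets (134.26.224.0 vs 24.175.15.0)


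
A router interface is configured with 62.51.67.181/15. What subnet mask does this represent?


/15 means 15 network bits, 17 host bits
Binary: 11111111111111100000000000000000
Mask: 255.254.0.0


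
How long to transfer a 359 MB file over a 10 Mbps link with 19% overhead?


Effective throughput = 10 * (1 - 19/100) = 8.1 Mbps
File size in Mb = 359 * 8 = 2872 Mb
Time = 2872 / 8.1
Time = 354.5679 seconds


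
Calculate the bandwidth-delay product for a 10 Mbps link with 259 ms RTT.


BDP = bandwidth * RTT
= 10 Mbps * 259 ms
= 10 * 1e6 * 259 / 1000 bits
= 2590000 bits
= 323750 bytes
= 316.1621 KB
BDP = 2590000 bits (323750 bytes)


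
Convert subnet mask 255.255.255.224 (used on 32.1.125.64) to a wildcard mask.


Subnet mask: 255.255.255.224
Wildcard = 255.255.255.255 - subnet mask
255 - 255 = 0
255 - 255 = 0
255 - 255 = 0
255 - 224 = 31
Wildcard: 0.0.0.31


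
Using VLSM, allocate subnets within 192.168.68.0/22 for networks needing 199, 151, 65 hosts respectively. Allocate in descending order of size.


199 hosts -> /24 (254 usable): 192.168.68.0/24
151 hosts -> /24 (254 usable): 192.168.69.0/24
65 hosts -> /25 (126 usable): 192.168.70.0/25
Allocation: 192.168.68.0/24 (199 hosts, 254 usable); 192.168.69.0/24 (151 hosts, 254 usable); 192.168.70.0/25 (65 hosts, 126 usable)


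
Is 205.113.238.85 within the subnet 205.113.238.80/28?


Subnet network: 205.113.238.80
Test IP AND mask: 205.113.238.80
Yes, 205.113.238.85 is in 205.113.238.80/28


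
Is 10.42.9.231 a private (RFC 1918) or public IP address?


RFC 1918 private ranges:
  10.0.0.0/8 (10.0.0.0 - 10.255.255.255)
  172.16.0.0/12 (172.16.0.0 - 172.31.255.255)
  192.168.0.0/16 (192.168.0.0 - 192.168.255.255)
Private (in 10.0.0.0/8)


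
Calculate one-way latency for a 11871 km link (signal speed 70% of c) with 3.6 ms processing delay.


Speed = 0.7 * 3e5 km/s = 210000 km/s
Propagation delay = 11871 / 210000 = 0.0565 s = 56.5286 ms
Processing delay = 3.6 ms
Total one-way latency = 60.1286 ms


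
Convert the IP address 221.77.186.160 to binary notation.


221 = 11011101
77 = 01001101
186 = 10111010
160 = 10100000
Binary: 11011101.01001101.10111010.10100000


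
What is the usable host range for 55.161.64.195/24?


Network: 55.161.64.0
Broadcast: 55.161.64.255
First usable = network + 1
Last usable = broadcast - 1
Range: 55.161.64.1 to 55.161.64.254


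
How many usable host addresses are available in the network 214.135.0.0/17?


Host bits = 32 - 17 = 15
Total addresses = 2^15 = 32768
Usable = total - 2 (network and broadcast)
Usable hosts: 32766


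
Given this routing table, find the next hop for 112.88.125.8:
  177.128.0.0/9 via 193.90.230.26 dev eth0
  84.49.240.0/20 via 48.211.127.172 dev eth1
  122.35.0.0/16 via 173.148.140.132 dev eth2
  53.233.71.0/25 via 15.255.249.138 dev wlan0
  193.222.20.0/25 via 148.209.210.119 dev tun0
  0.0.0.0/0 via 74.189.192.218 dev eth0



Longest prefix match for 112.88.125.8:
  /9 177.128.0.0: no
  /20 84.49.240.0: no
  /16 122.35.0.0: no
  /25 53.233.71.0: no
  /25 193.222.20.0: no
  /0 0.0.0.0: MATCH
Selected: next-hop 74.189.192.218 via eth0 (matched /0)


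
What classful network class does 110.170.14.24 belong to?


First octet: 110
Binary: 01101110
0xxxxxxx -> Class A (1-126)
Class A, default mask 255.0.0.0 (/8)


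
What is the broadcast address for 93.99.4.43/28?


Network: 93.99.4.32/28
Host bits = 4
Set all host bits to 1:
Broadcast: 93.99.4.47


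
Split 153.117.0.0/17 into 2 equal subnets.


New prefix = 17 + 1 = 18
Each subnet has 16384 addresses
  153.117.0.0/18
  153.117.64.0/18
Subnets: 153.117.0.0/18, 153.117.64.0/18


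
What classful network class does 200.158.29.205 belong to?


First octet: 200
Binary: 11001000
110xxxxx -> Class C (192-223)
Class C, default mask 255.255.255.0 (/24)


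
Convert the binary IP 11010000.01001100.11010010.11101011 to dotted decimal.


11010000 = 208
01001100 = 76
11010010 = 210
11101011 = 235
IP: 208.76.210.235


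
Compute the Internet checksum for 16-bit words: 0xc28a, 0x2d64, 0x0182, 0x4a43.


Sum all words (with carry folding):
+ 0xc28a = 0xc28a
+ 0x2d64 = 0xefee
+ 0x0182 = 0xf170
+ 0x4a43 = 0x3bb4
One's complement: ~0x3bb4
Checksum = 0xc44b


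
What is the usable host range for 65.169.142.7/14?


Network: 65.168.0.0
Broadcast: 65.171.255.255
First usable = network + 1
Last usable = broadcast - 1
Range: 65.168.0.1 to 65.171.255.254


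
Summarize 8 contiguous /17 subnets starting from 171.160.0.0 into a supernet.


Original prefix: /17
Number of subnets: 8 = 2^3
New prefix = 17 - 3 = 14
Supernet: 171.160.0.0/14


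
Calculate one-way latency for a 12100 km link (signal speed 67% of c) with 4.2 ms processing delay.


Speed = 0.67 * 3e5 km/s = 201000 km/s
Propagation delay = 12100 / 201000 = 0.0602 s = 60.199 ms
Processing delay = 4.2 ms
Total one-way latency = 64.399 ms


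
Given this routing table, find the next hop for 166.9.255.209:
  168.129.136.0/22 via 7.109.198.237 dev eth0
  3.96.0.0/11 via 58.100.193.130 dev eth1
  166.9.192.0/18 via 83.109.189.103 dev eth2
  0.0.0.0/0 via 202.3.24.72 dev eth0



Longest prefix match for 166.9.255.209:
  /22 168.129.136.0: no
  /11 3.96.0.0: no
  /18 166.9.192.0: MATCH
  /0 0.0.0.0: MATCH
Selected: next-hop 83.109.189.103 via eth2 (matched /18)


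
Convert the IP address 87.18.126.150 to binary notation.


87 = 01010111
18 = 00010010
126 = 01111110
150 = 10010110
Binary: 01010111.00010010.01111110.10010110


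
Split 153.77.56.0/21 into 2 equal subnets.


New prefix = 21 + 1 = 22
Each subnet has 1024 addresses
  153.77.56.0/22
  153.77.60.0/22
Subnets: 153.77.56.0/22, 153.77.60.0/22


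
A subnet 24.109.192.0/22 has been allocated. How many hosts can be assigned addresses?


Host bits = 32 - 22 = 10
Total addresses = 2^10 = 1024
Usable = total - 2 (network and broadcast)
Usable hosts: 1022


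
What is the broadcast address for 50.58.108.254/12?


Network: 50.48.0.0/12
Host bits = 20
Set all host bits to 1:
Broadcast: 50.63.255.255


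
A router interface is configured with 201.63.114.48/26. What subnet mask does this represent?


/26 means 26 network bits, 6 host bits
Binary: 11111111111111111111111111000000
Mask: 255.255.255.192


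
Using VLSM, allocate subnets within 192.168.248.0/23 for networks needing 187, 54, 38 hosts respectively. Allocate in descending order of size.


187 hosts -> /24 (254 usable): 192.168.248.0/24
54 hosts -> /26 (62 usable): 192.168.249.0/26
38 hosts -> /26 (62 usable): 192.168.249.64/26
Allocation: 192.168.248.0/24 (187 hosts, 254 usable); 192.168.249.0/26 (54 hosts, 62 usable); 192.168.249.64/26 (38 hosts, 62 usable)


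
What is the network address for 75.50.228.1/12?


IP:   01001011.00110010.11100100.00000001
Mask: 11111111.11110000.00000000.00000000
AND operation:
Net:  01001011.00110000.00000000.00000000
Network: 75.48.0.0/12


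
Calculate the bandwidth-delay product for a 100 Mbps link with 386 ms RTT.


BDP = bandwidth * RTT
= 100 Mbps * 386 ms
= 100 * 1e6 * 386 / 1000 bits
= 38600000 bits
= 4825000 bytes
= 4711.9141 KB
BDP = 38600000 bits (4825000 bytes)


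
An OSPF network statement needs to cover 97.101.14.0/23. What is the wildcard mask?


Subnet mask: 255.255.254.0
Wildcard = 255.255.255.255 - subnet mask
255 - 255 = 0
255 - 255 = 0
255 - 254 = 1
255 - 0 = 255
Wildcard: 0.0.1.255


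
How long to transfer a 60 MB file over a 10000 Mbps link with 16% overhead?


Effective throughput = 10000 * (1 - 16/100) = 8400 Mbps
File size in Mb = 60 * 8 = 480 Mb
Time = 480 / 8400
Time = 0.0571 seconds


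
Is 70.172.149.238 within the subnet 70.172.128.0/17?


Subnet network: 70.172.128.0
Test IP AND mask: 70.172.128.0
Yes, 70.172.149.238 is in 70.172.128.0/17


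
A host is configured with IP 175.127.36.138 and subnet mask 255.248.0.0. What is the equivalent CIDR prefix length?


Binary: 11111111.11111000.00000000.00000000
Count leading 1s
Prefix: /13


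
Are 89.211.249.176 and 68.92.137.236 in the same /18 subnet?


Mask: 255.255.192.0
89.211.249.176 AND mask = 89.211.192.0
68.92.137.236 AND mask = 68.92.128.0
No, different subnets (89.211.192.0 vs 68.92.128.0)


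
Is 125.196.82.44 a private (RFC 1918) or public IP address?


RFC 1918 private ranges:
  10.0.0.0/8 (10.0.0.0 - 10.255.255.255)
  172.16.0.0/12 (172.16.0.0 - 172.31.255.255)
  192.168.0.0/16 (192.168.0.0 - 192.168.255.255)
Public (not in any RFC 1918 range)


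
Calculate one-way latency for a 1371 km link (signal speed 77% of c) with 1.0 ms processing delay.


Speed = 0.77 * 3e5 km/s = 231000 km/s
Propagation delay = 1371 / 231000 = 0.0059 s = 5.9351 ms
Processing delay = 1.0 ms
Total one-way latency = 6.9351 ms


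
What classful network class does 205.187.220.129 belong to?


First octet: 205
Binary: 11001101
110xxxxx -> Class C (192-223)
Class C, default mask 255.255.255.0 (/24)


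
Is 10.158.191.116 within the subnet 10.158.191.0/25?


Subnet network: 10.158.191.0
Test IP AND mask: 10.158.191.0
Yes, 10.158.191.116 is in 10.158.191.0/25


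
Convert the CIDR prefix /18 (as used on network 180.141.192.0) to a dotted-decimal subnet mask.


/18 means 18 network bits, 14 host bits
Binary: 11111111111111111100000000000000
Mask: 255.255.192.0


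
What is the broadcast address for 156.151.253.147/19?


Network: 156.151.224.0/19
Host bits = 13
Set all host bits to 1:
Broadcast: 156.151.255.255


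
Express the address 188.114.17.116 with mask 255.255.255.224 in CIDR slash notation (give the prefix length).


Binary: 11111111.11111111.11111111.11100000
Count leading 1s
Prefix: /27


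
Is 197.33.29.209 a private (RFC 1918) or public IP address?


RFC 1918 private ranges:
  10.0.0.0/8 (10.0.0.0 - 10.255.255.255)
  172.16.0.0/12 (172.16.0.0 - 172.31.255.255)
  192.168.0.0/16 (192.168.0.0 - 192.168.255.255)
Public (not in any RFC 1918 range)


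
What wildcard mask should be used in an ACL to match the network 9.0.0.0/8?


Subnet mask: 255.0.0.0
Wildcard = 255.255.255.255 - subnet mask
255 - 255 = 0
255 - 0 = 255
255 - 0 = 255
255 - 0 = 255
Wildcard: 0.255.255.255


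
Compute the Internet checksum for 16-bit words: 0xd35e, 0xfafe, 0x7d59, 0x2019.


Sum all words (with carry folding):
+ 0xd35e = 0xd35e
+ 0xfafe = 0xce5d
+ 0x7d59 = 0x4bb7
+ 0x2019 = 0x6bd0
One's complement: ~0x6bd0
Checksum = 0x942f


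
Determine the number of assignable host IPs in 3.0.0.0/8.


Host bits = 32 - 8 = 24
Total addresses = 2^24 = 16777216
Usable = total - 2 (network and broadcast)
Usable hosts: 16777214


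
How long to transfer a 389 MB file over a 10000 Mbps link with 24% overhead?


Effective throughput = 10000 * (1 - 24/100) = 7600 Mbps
File size in Mb = 389 * 8 = 3112 Mb
Time = 3112 / 7600
Time = 0.4095 seconds


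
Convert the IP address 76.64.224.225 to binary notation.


76 = 01001100
64 = 01000000
224 = 11100000
225 = 11100001
Binary: 01001100.01000000.11100000.11100001


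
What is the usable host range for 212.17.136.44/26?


Network: 212.17.136.0
Broadcast: 212.17.136.63
First usable = network + 1
Last usable = broadcast - 1
Range: 212.17.136.1 to 212.17.136.62


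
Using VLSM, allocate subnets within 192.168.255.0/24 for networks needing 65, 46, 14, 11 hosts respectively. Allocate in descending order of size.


65 hosts -> /25 (126 usable): 192.168.255.0/25
46 hosts -> /26 (62 usable): 192.168.255.128/26
14 hosts -> /28 (14 usable): 192.168.255.192/28
11 hosts -> /28 (14 usable): 192.168.255.208/28
Allocation: 192.168.255.0/25 (65 hosts, 126 usable); 192.168.255.128/26 (46 hosts, 62 usable); 192.168.255.192/28 (14 hosts, 14 usable); 192.168.255.208/28 (11 hosts, 14 usable)


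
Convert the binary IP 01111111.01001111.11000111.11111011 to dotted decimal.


01111111 = 127
01001111 = 79
11000111 = 199
11111011 = 251
IP: 127.79.199.251


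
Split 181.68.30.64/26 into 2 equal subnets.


New prefix = 26 + 1 = 27
Each subnet has 32 addresses
  181.68.30.64/27
  181.68.30.96/27
Subnets: 181.68.30.64/27, 181.68.30.96/27


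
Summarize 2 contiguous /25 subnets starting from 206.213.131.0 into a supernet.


Original prefix: /25
Number of subnets: 2 = 2^1
New prefix = 25 - 1 = 24
Supernet: 206.213.131.0/24


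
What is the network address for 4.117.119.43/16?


IP:   00000100.01110101.01110111.00101011
Mask: 11111111.11111111.00000000.00000000
AND operation:
Net:  00000100.01110101.00000000.00000000
Network: 4.117.0.0/16


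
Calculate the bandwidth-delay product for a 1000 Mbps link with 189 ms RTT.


BDP = bandwidth * RTT
= 1000 Mbps * 189 ms
= 1000 * 1e6 * 189 / 1000 bits
= 189000000 bits
= 23625000 bytes
= 23071.2891 KB
BDP = 189000000 bits (23625000 bytes)


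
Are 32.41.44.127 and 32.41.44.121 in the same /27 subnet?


Mask: 255.255.255.224
32.41.44.127 AND mask = 32.41.44.96
32.41.44.121 AND mask = 32.41.44.96
Yes, same subnet (32.41.44.96)


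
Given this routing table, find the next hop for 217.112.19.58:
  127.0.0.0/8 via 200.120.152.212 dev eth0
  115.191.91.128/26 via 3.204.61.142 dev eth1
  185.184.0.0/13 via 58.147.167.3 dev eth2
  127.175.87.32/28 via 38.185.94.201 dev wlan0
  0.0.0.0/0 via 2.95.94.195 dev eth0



Longest prefix match for 217.112.19.58:
  /8 127.0.0.0: no
  /26 115.191.91.128: no
  /13 185.184.0.0: no
  /28 127.175.87.32: no
  /0 0.0.0.0: MATCH
Selected: next-hop 2.95.94.195 via eth0 (matched /0)
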